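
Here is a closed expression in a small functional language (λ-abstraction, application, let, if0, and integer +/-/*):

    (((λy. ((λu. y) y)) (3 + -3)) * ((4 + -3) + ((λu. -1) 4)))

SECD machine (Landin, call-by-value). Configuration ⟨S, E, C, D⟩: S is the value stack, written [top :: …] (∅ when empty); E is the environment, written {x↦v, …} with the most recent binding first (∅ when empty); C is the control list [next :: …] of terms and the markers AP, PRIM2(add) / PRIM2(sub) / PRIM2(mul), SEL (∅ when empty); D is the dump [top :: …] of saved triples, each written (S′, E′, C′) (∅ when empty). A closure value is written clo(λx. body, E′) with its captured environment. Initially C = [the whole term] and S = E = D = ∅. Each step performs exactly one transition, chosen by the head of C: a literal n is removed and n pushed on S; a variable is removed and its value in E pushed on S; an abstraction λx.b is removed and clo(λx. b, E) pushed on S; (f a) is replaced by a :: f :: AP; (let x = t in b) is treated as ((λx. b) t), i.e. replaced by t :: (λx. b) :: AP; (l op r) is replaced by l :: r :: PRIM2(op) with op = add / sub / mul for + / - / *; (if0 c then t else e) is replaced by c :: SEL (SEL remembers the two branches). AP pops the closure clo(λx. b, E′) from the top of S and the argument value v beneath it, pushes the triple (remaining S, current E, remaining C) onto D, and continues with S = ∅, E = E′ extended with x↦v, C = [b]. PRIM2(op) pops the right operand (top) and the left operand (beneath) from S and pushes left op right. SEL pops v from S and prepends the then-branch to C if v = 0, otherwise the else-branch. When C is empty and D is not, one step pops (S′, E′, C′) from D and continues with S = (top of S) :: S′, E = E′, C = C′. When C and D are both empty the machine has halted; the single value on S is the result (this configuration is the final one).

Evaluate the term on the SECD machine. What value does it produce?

step 0: ⟨S=∅; E=∅; C=[(((λy. ((λu. y) y)) (3 + -3)) * ((4 + -3) + ((λu. -1) 4)))]; D=∅⟩
step 1: ⟨S=∅; E=∅; C=[((λy. ((λu. y) y)) (3 + -3)) :: ((4 + -3) + ((λu. -1) 4)) :: PRIM2(mul)]; D=∅⟩
step 2: ⟨S=∅; E=∅; C=[(3 + -3) :: (λy. ((λu. y) y)) :: AP :: ((4 + -3) + ((λu. -1) 4)) :: PRIM2(mul)]; D=∅⟩
step 3: ⟨S=∅; E=∅; C=[3 :: -3 :: PRIM2(add) :: (λy. ((λu. y) y)) :: AP :: ((4 + -3) + ((λu. -1) 4)) :: PRIM2(mul)]; D=∅⟩
step 4: ⟨S=[3]; E=∅; C=[-3 :: PRIM2(add) :: (λy. ((λu. y) y)) :: AP :: ((4 + -3) + ((λu. -1) 4)) :: PRIM2(mul)]; D=∅⟩
step 5: ⟨S=[-3 :: 3]; E=∅; C=[PRIM2(add) :: (λy. ((λu. y) y)) :: AP :: ((4 + -3) + ((λu. -1) 4)) :: PRIM2(mul)]; D=∅⟩
step 6: ⟨S=[0]; E=∅; C=[(λy. ((λu. y) y)) :: AP :: ((4 + -3) + ((λu. -1) 4)) :: PRIM2(mul)]; D=∅⟩
step 7: ⟨S=[clo(λy. ((λu. y) y), ∅) :: 0]; E=∅; C=[AP :: ((4 + -3) + ((λu. -1) 4)) :: PRIM2(mul)]; D=∅⟩
step 8: ⟨S=∅; E={y↦0}; C=[((λu. y) y)]; D=[(∅, ∅, [((4 + -3) + ((λu. -1) 4)) :: PRIM2(mul)])]⟩
step 9: ⟨S=∅; E={y↦0}; C=[y :: (λu. y) :: AP]; D=[(∅, ∅, [((4 + -3) + ((λu. -1) 4)) :: PRIM2(mul)])]⟩
step 10: ⟨S=[0]; E={y↦0}; C=[(λu. y) :: AP]; D=[(∅, ∅, [((4 + -3) + ((λu. -1) 4)) :: PRIM2(mul)])]⟩
step 11: ⟨S=[clo(λu. y, {y↦0}) :: 0]; E={y↦0}; C=[AP]; D=[(∅, ∅, [((4 + -3) + ((λu. -1) 4)) :: PRIM2(mul)])]⟩
step 12: ⟨S=∅; E={u↦0, y↦0}; C=[y]; D=[(∅, {y↦0}, ∅) :: (∅, ∅, [((4 + -3) + ((λu. -1) 4)) :: PRIM2(mul)])]⟩
step 13: ⟨S=[0]; E={u↦0, y↦0}; C=∅; D=[(∅, {y↦0}, ∅) :: (∅, ∅, [((4 + -3) + ((λu. -1) 4)) :: PRIM2(mul)])]⟩
step 14: ⟨S=[0]; E={y↦0}; C=∅; D=[(∅, ∅, [((4 + -3) + ((λu. -1) 4)) :: PRIM2(mul)])]⟩
step 15: ⟨S=[0]; E=∅; C=[((4 + -3) + ((λu. -1) 4)) :: PRIM2(mul)]; D=∅⟩
step 16: ⟨S=[0]; E=∅; C=[(4 + -3) :: ((λu. -1) 4) :: PRIM2(add) :: PRIM2(mul)]; D=∅⟩
step 17: ⟨S=[0]; E=∅; C=[4 :: -3 :: PRIM2(add) :: ((λu. -1) 4) :: PRIM2(add) :: PRIM2(mul)]; D=∅⟩
step 18: ⟨S=[4 :: 0]; E=∅; C=[-3 :: PRIM2(add) :: ((λu. -1) 4) :: PRIM2(add) :: PRIM2(mul)]; D=∅⟩
step 19: ⟨S=[-3 :: 4 :: 0]; E=∅; C=[PRIM2(add) :: ((λu. -1) 4) :: PRIM2(add) :: PRIM2(mul)]; D=∅⟩
step 20: ⟨S=[1 :: 0]; E=∅; C=[((λu. -1) 4) :: PRIM2(add) :: PRIM2(mul)]; D=∅⟩
step 21: ⟨S=[1 :: 0]; E=∅; C=[4 :: (λu. -1) :: AP :: PRIM2(add) :: PRIM2(mul)]; D=∅⟩
step 22: ⟨S=[4 :: 1 :: 0]; E=∅; C=[(λu. -1) :: AP :: PRIM2(add) :: PRIM2(mul)]; D=∅⟩
step 23: ⟨S=[clo(λu. -1, ∅) :: 4 :: 1 :: 0]; E=∅; C=[AP :: PRIM2(add) :: PRIM2(mul)]; D=∅⟩
step 24: ⟨S=∅; E={u↦4}; C=[-1]; D=[([1 :: 0], ∅, [PRIM2(add) :: PRIM2(mul)])]⟩
step 25: ⟨S=[-1]; E={u↦4}; C=∅; D=[([1 :: 0], ∅, [PRIM2(add) :: PRIM2(mul)])]⟩
step 26: ⟨S=[-1 :: 1 :: 0]; E=∅; C=[PRIM2(add) :: PRIM2(mul)]; D=∅⟩
step 27: ⟨S=[0 :: 0]; E=∅; C=[PRIM2(mul)]; D=∅⟩
step 28: ⟨S=[0]; E=∅; C=∅; D=∅⟩
→ final value 0

Answer: 0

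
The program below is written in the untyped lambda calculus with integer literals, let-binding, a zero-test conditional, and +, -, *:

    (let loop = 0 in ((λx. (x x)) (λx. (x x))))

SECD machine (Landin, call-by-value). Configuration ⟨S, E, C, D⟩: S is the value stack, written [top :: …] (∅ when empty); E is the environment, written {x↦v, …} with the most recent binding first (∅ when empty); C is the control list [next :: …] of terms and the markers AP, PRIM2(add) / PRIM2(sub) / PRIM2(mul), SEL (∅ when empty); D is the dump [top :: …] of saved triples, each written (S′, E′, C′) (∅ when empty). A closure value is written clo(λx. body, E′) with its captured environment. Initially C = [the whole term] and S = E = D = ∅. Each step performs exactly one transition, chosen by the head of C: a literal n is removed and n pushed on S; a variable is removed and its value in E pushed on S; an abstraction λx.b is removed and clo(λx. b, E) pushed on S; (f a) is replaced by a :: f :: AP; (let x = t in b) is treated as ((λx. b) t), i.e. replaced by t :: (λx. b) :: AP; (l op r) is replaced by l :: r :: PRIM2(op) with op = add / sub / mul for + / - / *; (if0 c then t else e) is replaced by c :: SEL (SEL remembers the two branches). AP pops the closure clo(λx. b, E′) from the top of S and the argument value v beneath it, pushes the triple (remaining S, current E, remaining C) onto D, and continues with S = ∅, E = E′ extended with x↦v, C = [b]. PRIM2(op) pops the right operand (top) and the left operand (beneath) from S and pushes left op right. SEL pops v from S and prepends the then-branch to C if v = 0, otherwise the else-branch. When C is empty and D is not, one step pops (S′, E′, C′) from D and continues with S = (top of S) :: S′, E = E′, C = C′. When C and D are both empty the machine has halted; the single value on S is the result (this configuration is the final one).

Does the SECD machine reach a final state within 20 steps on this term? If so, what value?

[0] <S=∅, E=∅, C=[(let loop = 0 in ((λx. (x x)) (λx. (x x))))], D=∅>
[1] <S=∅, E=∅, C=[0 :: (λloop. ((λx. (x x)) (λx. (x x)))) :: AP], D=∅>
[2] <S=[0], E=∅, C=[(λloop. ((λx. (x x)) (λx. (x x)))) :: AP], D=∅>
[3] <S=[clo(λloop. ((λx. (x x)) (λx. (x x))), ∅) :: 0], E=∅, C=[AP], D=∅>
[4] <S=∅, E={loop↦0}, C=[((λx. (x x)) (λx. (x x)))], D=[(∅, ∅, ∅)]>
[5] <S=∅, E={loop↦0}, C=[(λx. (x x)) :: (λx. (x x)) :: AP], D=[(∅, ∅, ∅)]>
[6] <S=[clo(λx. (x x), {loop↦0})], E={loop↦0}, C=[(λx. (x x)) :: AP], D=[(∅, ∅, ∅)]>
[7] <S=[clo(λx. (x x), {loop↦0}) :: clo(λx. (x x), {loop↦0})], E={loop↦0}, C=[AP], D=[(∅, ∅, ∅)]>
[8] <S=∅, E={x↦clo(λx. (x x), {loop↦0}), loop↦0}, C=[(x x)], D=[(∅, {loop↦0}, ∅) :: (∅, ∅, ∅)]>
[9] <S=∅, E={x↦clo(λx. (x x), {loop↦0}), loop↦0}, C=[x :: x :: AP], D=[(∅, {loop↦0}, ∅) :: (∅, ∅, ∅)]>
[10] <S=[clo(λx. (x x), {loop↦0})], E={x↦clo(λx. (x x), {loop↦0}), loop↦0}, C=[x :: AP], D=[(∅, {loop↦0}, ∅) :: (∅, ∅, ∅)]>
[11] <S=[clo(λx. (x x), {loop↦0}) :: clo(λx. (x x), {loop↦0})], E={x↦clo(λx. (x x), {loop↦0}), loop↦0}, C=[AP], D=[(∅, {loop↦0}, ∅) :: (∅, ∅, ∅)]>
[12] <S=∅, E={x↦clo(λx. (x x), {loop↦0}), loop↦0}, C=[(x x)], D=[(∅, {x↦clo(λx. (x x), {loop↦0}), loop↦0}, ∅) :: (∅, {loop↦0}, ∅) :: (∅, ∅, ∅)]>
[13] <S=∅, E={x↦clo(λx. (x x), {loop↦0}), loop↦0}, C=[x :: x :: AP], D=[(∅, {x↦clo(λx. (x x), {loop↦0}), loop↦0}, ∅) :: (∅, {loop↦0}, ∅) :: (∅, ∅, ∅)]>
[14] <S=[clo(λx. (x x), {loop↦0})], E={x↦clo(λx. (x x), {loop↦0}), loop↦0}, C=[x :: AP], D=[(∅, {x↦clo(λx. (x x), {loop↦0}), loop↦0}, ∅) :: (∅, {loop↦0}, ∅) :: (∅, ∅, ∅)]>
[15] <S=[clo(λx. (x x), {loop↦0}) :: clo(λx. (x x), {loop↦0})], E={x↦clo(λx. (x x), {loop↦0}), loop↦0}, C=[AP], D=[(∅, {x↦clo(λx. (x x), {loop↦0}), loop↦0}, ∅) :: (∅, {loop↦0}, ∅) :: (∅, ∅, ∅)]>
[16] <S=∅, E={x↦clo(λx. (x x), {loop↦0}), loop↦0}, C=[(x x)], D=[(∅, {x↦clo(λx. (x x), {loop↦0}), loop↦0}, ∅) :: (∅, {x↦clo(λx. (x x), {loop↦0}), loop↦0}, ∅) :: (∅, {loop↦0}, ∅) :: (∅, ∅, ∅)]>
[17] <S=∅, E={x↦clo(λx. (x x), {loop↦0}), loop↦0}, C=[x :: x :: AP], D=[(∅, {x↦clo(λx. (x x), {loop↦0}), loop↦0}, ∅) :: (∅, {x↦clo(λx. (x x), {loop↦0}), loop↦0}, ∅) :: (∅, {loop↦0}, ∅) :: (∅, ∅, ∅)]>
[18] <S=[clo(λx. (x x), {loop↦0})], E={x↦clo(λx. (x x), {loop↦0}), loop↦0}, C=[x :: AP], D=[(∅, {x↦clo(λx. (x x), {loop↦0}), loop↦0}, ∅) :: (∅, {x↦clo(λx. (x x), {loop↦0}), loop↦0}, ∅) :: (∅, {loop↦0}, ∅) :: (∅, ∅, ∅)]>
[19] <S=[clo(λx. (x x), {loop↦0}) :: clo(λx. (x x), {loop↦0})], E={x↦clo(λx. (x x), {loop↦0}), loop↦0}, C=[AP], D=[(∅, {x↦clo(λx. (x x), {loop↦0}), loop↦0}, ∅) :: (∅, {x↦clo(λx. (x x), {loop↦0}), loop↦0}, ∅) :: (∅, {loop↦0}, ∅) :: (∅, ∅, ∅)]>
[20] <S=∅, E={x↦clo(λx. (x x), {loop↦0}), loop↦0}, C=[(x x)], D=[(∅, {x↦clo(λx. (x x), {loop↦0}), loop↦0}, ∅) :: (∅, {x↦clo(λx. (x x), {loop↦0}), loop↦0}, ∅) :: (∅, {x↦clo(λx. (x x), {loop↦0}), loop↦0}, ∅) :: (∅, {loop↦0}, ∅) :: (∅, ∅, ∅)]>
→ 20 transitions taken and the configuration is still not final: no result within 20 steps

Answer: DIVERGES (no final state within 20 steps)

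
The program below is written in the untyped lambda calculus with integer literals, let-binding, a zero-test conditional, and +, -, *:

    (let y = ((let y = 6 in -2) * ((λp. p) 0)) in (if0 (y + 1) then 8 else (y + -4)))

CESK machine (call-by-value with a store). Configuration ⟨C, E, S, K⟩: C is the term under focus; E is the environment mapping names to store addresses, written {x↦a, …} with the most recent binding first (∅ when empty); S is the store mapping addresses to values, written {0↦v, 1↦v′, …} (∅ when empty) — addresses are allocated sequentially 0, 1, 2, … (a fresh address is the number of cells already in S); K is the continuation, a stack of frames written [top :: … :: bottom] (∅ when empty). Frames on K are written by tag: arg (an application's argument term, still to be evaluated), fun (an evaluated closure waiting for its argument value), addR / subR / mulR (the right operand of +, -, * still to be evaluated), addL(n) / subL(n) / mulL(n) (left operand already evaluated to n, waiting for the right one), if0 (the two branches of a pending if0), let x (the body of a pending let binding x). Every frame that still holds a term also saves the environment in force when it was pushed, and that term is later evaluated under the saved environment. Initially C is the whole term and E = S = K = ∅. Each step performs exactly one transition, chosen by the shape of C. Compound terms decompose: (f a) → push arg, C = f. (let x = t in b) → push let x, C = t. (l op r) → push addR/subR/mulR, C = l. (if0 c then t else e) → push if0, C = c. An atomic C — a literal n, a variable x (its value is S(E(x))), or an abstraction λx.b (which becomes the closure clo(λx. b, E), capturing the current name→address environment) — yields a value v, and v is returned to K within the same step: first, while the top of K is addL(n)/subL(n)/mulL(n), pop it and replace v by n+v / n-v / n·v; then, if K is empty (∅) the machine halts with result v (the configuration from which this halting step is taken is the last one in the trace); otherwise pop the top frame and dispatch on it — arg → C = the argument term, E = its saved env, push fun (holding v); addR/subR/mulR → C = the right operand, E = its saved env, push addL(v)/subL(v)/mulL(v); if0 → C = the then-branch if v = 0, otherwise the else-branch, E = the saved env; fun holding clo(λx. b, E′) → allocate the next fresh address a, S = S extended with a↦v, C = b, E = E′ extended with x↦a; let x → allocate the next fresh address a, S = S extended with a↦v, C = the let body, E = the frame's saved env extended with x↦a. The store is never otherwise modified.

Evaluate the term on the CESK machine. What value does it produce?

step 0: [C=(let y = ((let y = 6 in -2) * ((λp. p) 0)) in (if0 (y + 1) then 8 else (y + -4))) | E=∅ | S=∅ | K=∅]
step 1: [C=((let y = 6 in -2) * ((λp. p) 0)) | E=∅ | S=∅ | K=[let y]]
step 2: [C=(let y = 6 in -2) | E=∅ | S=∅ | K=[mulR :: let y]]
step 3: [C=6 | E=∅ | S=∅ | K=[let y :: mulR :: let y]]
step 4: [C=-2 | E={y↦0} | S={0↦6} | K=[mulR :: let y]]
step 5: [C=((λp. p) 0) | E=∅ | S={0↦6} | K=[mulL(-2) :: let y]]
step 6: [C=(λp. p) | E=∅ | S={0↦6} | K=[arg :: mulL(-2) :: let y]]
step 7: [C=0 | E=∅ | S={0↦6} | K=[fun :: mulL(-2) :: let y]]
step 8: [C=p | E={p↦1} | S={0↦6, 1↦0} | K=[mulL(-2) :: let y]]
step 9: [C=(if0 (y + 1) then 8 else (y + -4)) | E={y↦2} | S={0↦6, 1↦0, 2↦0} | K=∅]
step 10: [C=(y + 1) | E={y↦2} | S={0↦6, 1↦0, 2↦0} | K=[if0]]
step 11: [C=y | E={y↦2} | S={0↦6, 1↦0, 2↦0} | K=[addR :: if0]]
step 12: [C=1 | E={y↦2} | S={0↦6, 1↦0, 2↦0} | K=[addL(0) :: if0]]
step 13: [C=(y + -4) | E={y↦2} | S={0↦6, 1↦0, 2↦0} | K=∅]
step 14: [C=y | E={y↦2} | S={0↦6, 1↦0, 2↦0} | K=[addR]]
step 15: [C=-4 | E={y↦2} | S={0↦6, 1↦0, 2↦0} | K=[addL(0)]]
→ final value -4

Answer: -4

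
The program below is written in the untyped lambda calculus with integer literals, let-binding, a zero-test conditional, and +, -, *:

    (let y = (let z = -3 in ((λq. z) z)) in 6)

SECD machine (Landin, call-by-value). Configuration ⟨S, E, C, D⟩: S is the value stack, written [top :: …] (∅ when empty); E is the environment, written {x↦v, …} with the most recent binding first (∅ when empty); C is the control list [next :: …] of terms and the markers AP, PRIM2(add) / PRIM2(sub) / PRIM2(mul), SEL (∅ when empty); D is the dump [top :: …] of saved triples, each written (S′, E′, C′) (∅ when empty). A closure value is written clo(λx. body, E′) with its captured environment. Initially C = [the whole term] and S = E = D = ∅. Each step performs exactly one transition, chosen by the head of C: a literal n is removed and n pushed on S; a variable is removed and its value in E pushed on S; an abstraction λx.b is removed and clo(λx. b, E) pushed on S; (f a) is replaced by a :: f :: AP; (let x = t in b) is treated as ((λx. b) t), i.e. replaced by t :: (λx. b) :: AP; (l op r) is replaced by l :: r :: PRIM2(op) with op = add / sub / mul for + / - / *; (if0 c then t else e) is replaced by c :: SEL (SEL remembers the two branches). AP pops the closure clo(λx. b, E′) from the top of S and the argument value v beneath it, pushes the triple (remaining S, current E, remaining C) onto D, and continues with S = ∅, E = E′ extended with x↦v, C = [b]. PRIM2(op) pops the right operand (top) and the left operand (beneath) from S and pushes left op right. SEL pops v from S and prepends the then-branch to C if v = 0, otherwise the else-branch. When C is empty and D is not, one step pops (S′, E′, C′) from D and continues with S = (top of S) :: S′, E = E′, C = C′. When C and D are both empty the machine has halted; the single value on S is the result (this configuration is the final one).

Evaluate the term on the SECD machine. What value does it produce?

Answer: 6

Execution trace:
0. ⟨S=∅; E=∅; C=[(let y = (let z = -3 in ((λq. z) z)) in 6)]; D=∅⟩
1. ⟨S=∅; E=∅; C=[(let z = -3 in ((λq. z) z)) :: (λy. 6) :: AP]; D=∅⟩
2. ⟨S=∅; E=∅; C=[-3 :: (λz. ((λq. z) z)) :: AP :: (λy. 6) :: AP]; D=∅⟩
3. ⟨S=[-3]; E=∅; C=[(λz. ((λq. z) z)) :: AP :: (λy. 6) :: AP]; D=∅⟩
4. ⟨S=[clo(λz. ((λq. z) z), ∅) :: -3]; E=∅; C=[AP :: (λy. 6) :: AP]; D=∅⟩
5. ⟨S=∅; E={z↦-3}; C=[((λq. z) z)]; D=[(∅, ∅, [(λy. 6) :: AP])]⟩
6. ⟨S=∅; E={z↦-3}; C=[z :: (λq. z) :: AP]; D=[(∅, ∅, [(λy. 6) :: AP])]⟩
7. ⟨S=[-3]; E={z↦-3}; C=[(λq. z) :: AP]; D=[(∅, ∅, [(λy. 6) :: AP])]⟩
8. ⟨S=[clo(λq. z, {z↦-3}) :: -3]; E={z↦-3}; C=[AP]; D=[(∅, ∅, [(λy. 6) :: AP])]⟩
9. ⟨S=∅; E={q↦-3, z↦-3}; C=[z]; D=[(∅, {z↦-3}, ∅) :: (∅, ∅, [(λy. 6) :: AP])]⟩
10. ⟨S=[-3]; E={q↦-3, z↦-3}; C=∅; D=[(∅, {z↦-3}, ∅) :: (∅, ∅, [(λy. 6) :: AP])]⟩
11. ⟨S=[-3]; E={z↦-3}; C=∅; D=[(∅, ∅, [(λy. 6) :: AP])]⟩
12. ⟨S=[-3]; E=∅; C=[(λy. 6) :: AP]; D=∅⟩
13. ⟨S=[clo(λy. 6, ∅) :: -3]; E=∅; C=[AP]; D=∅⟩
14. ⟨S=∅; E={y↦-3}; C=[6]; D=[(∅, ∅, ∅)]⟩
15. ⟨S=[6]; E={y↦-3}; C=∅; D=[(∅, ∅, ∅)]⟩
16. ⟨S=[6]; E=∅; C=∅; D=∅⟩
→ final value 6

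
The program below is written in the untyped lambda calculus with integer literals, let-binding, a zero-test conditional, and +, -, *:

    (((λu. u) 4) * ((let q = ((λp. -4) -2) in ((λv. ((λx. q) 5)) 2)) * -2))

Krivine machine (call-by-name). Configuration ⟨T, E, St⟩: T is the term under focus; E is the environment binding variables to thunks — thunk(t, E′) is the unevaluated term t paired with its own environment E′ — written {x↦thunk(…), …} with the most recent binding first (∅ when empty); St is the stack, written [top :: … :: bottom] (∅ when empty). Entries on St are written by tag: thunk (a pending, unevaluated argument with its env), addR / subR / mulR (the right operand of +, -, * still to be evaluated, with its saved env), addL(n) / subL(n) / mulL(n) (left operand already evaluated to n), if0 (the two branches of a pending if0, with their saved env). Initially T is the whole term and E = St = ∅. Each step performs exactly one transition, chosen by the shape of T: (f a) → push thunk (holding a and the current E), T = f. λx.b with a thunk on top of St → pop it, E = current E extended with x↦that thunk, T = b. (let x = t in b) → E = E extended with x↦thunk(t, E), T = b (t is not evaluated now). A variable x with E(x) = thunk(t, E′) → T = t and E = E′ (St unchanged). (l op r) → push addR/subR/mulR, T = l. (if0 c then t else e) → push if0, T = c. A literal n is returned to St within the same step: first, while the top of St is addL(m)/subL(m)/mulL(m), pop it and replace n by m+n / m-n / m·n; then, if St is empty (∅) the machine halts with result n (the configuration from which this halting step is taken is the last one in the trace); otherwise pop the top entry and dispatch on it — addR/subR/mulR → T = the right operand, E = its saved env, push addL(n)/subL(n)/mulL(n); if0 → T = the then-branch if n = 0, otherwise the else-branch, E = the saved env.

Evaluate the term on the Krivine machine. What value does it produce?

Answer: 32

Derivation:
t=0: <T=(((λu. u) 4) * ((let q = ((λp. -4) -2) in ((λv. ((λx. q) 5)) 2)) * -2)), E=∅, St=∅>
t=1: <T=((λu. u) 4), E=∅, St=[mulR]>
t=2: <T=(λu. u), E=∅, St=[thunk :: mulR]>
t=3: <T=u, E={u↦thunk(4, ∅)}, St=[mulR]>
t=4: <T=4, E=∅, St=[mulR]>
t=5: <T=((let q = ((λp. -4) -2) in ((λv. ((λx. q) 5)) 2)) * -2), E=∅, St=[mulL(4)]>
t=6: <T=(let q = ((λp. -4) -2) in ((λv. ((λx. q) 5)) 2)), E=∅, St=[mulR :: mulL(4)]>
t=7: <T=((λv. ((λx. q) 5)) 2), E={q↦thunk(((λp. -4) -2), ∅)}, St=[mulR :: mulL(4)]>
t=8: <T=(λv. ((λx. q) 5)), E={q↦thunk(((λp. -4) -2), ∅)}, St=[thunk :: mulR :: mulL(4)]>
t=9: <T=((λx. q) 5), E={v↦thunk(2, {q↦thunk(((λp. -4) -2), ∅)}), q↦thunk(((λp. -4) -2), ∅)}, St=[mulR :: mulL(4)]>
t=10: <T=(λx. q), E={v↦thunk(2, {q↦thunk(((λp. -4) -2), ∅)}), q↦thunk(((λp. -4) -2), ∅)}, St=[thunk :: mulR :: mulL(4)]>
t=11: <T=q, E={x↦thunk(5, {v↦thunk(2, {q↦thunk(((λp. -4) -2), ∅)}), q↦thunk(((λp. -4) -2), ∅)}), v↦thunk(2, {q↦thunk(((λp. -4) -2), ∅)}), q↦thunk(((λp. -4) -2), ∅)}, St=[mulR :: mulL(4)]>
t=12: <T=((λp. -4) -2), E=∅, St=[mulR :: mulL(4)]>
t=13: <T=(λp. -4), E=∅, St=[thunk :: mulR :: mulL(4)]>
t=14: <T=-4, E={p↦thunk(-2, ∅)}, St=[mulR :: mulL(4)]>
t=15: <T=-2, E=∅, St=[mulL(-4) :: mulL(4)]>
→ final value 32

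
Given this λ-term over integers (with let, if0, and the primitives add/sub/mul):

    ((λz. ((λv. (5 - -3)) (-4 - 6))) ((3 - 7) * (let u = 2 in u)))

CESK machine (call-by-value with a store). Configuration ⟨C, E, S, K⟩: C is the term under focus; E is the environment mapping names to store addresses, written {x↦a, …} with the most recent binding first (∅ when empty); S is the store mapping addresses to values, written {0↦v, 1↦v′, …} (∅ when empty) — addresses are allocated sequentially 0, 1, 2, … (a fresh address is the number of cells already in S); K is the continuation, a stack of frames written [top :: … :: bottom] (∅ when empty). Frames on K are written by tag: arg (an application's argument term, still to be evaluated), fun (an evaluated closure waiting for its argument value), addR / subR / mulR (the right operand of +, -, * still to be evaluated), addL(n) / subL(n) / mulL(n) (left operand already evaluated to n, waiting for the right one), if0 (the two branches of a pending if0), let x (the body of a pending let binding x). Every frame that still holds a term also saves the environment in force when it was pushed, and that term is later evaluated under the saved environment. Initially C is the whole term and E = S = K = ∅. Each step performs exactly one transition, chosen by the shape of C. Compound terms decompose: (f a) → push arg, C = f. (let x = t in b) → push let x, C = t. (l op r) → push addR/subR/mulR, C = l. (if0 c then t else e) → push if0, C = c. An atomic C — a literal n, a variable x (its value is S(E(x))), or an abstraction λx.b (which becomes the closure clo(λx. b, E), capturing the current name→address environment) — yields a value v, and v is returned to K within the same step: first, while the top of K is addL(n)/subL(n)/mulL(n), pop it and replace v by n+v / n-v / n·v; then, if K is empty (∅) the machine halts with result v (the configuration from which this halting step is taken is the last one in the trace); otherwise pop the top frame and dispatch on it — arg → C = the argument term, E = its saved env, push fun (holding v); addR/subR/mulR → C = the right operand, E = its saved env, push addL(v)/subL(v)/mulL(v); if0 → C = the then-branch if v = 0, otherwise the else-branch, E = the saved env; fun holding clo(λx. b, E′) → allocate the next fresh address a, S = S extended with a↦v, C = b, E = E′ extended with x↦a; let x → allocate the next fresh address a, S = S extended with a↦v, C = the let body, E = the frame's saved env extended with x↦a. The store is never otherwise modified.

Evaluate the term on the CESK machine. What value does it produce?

[0] <C=((λz. ((λv. (5 - -3)) (-4 - 6))) ((3 - 7) * (let u = 2 in u))), E=∅, S=∅, K=∅>
[1] <C=(λz. ((λv. (5 - -3)) (-4 - 6))), E=∅, S=∅, K=[arg]>
[2] <C=((3 - 7) * (let u = 2 in u)), E=∅, S=∅, K=[fun]>
[3] <C=(3 - 7), E=∅, S=∅, K=[mulR :: fun]>
[4] <C=3, E=∅, S=∅, K=[subR :: mulR :: fun]>
[5] <C=7, E=∅, S=∅, K=[subL(3) :: mulR :: fun]>
[6] <C=(let u = 2 in u), E=∅, S=∅, K=[mulL(-4) :: fun]>
[7] <C=2, E=∅, S=∅, K=[let u :: mulL(-4) :: fun]>
[8] <C=u, E={u↦0}, S={0↦2}, K=[mulL(-4) :: fun]>
[9] <C=((λv. (5 - -3)) (-4 - 6)), E={z↦1}, S={0↦2, 1↦-8}, K=∅>
[10] <C=(λv. (5 - -3)), E={z↦1}, S={0↦2, 1↦-8}, K=[arg]>
[11] <C=(-4 - 6), E={z↦1}, S={0↦2, 1↦-8}, K=[fun]>
[12] <C=-4, E={z↦1}, S={0↦2, 1↦-8}, K=[subR :: fun]>
[13] <C=6, E={z↦1}, S={0↦2, 1↦-8}, K=[subL(-4) :: fun]>
[14] <C=(5 - -3), E={v↦2, z↦1}, S={0↦2, 1↦-8, 2↦-10}, K=∅>
[15] <C=5, E={v↦2, z↦1}, S={0↦2, 1↦-8, 2↦-10}, K=[subR]>
[16] <C=-3, E={v↦2, z↦1}, S={0↦2, 1↦-8, 2↦-10}, K=[subL(5)]>
→ final value 8

Answer: 8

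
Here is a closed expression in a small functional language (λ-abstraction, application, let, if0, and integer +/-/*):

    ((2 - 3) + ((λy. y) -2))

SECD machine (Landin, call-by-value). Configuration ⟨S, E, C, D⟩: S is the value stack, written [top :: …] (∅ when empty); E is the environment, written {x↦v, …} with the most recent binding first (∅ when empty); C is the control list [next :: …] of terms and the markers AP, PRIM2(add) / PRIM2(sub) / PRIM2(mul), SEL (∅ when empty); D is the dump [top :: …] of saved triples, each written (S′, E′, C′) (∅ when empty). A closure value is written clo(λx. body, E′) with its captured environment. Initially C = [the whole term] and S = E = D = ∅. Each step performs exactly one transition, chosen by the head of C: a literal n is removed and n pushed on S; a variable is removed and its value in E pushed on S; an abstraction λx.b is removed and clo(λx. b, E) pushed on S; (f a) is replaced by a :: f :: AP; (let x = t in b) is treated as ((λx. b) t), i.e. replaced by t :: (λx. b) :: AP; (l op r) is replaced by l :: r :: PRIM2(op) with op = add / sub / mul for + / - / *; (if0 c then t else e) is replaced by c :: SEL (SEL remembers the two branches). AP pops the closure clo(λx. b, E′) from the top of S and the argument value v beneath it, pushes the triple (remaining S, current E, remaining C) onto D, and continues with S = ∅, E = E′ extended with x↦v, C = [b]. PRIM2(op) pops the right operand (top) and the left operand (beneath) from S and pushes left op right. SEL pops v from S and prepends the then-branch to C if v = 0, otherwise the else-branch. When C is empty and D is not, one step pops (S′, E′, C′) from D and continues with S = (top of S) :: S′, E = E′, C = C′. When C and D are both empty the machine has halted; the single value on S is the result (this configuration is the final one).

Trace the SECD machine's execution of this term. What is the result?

t=0: ⟨S=∅; E=∅; C=[((2 - 3) + ((λy. y) -2))]; D=∅⟩
t=1: ⟨S=∅; E=∅; C=[(2 - 3) :: ((λy. y) -2) :: PRIM2(add)]; D=∅⟩
t=2: ⟨S=∅; E=∅; C=[2 :: 3 :: PRIM2(sub) :: ((λy. y) -2) :: PRIM2(add)]; D=∅⟩
t=3: ⟨S=[2]; E=∅; C=[3 :: PRIM2(sub) :: ((λy. y) -2) :: PRIM2(add)]; D=∅⟩
t=4: ⟨S=[3 :: 2]; E=∅; C=[PRIM2(sub) :: ((λy. y) -2) :: PRIM2(add)]; D=∅⟩
t=5: ⟨S=[-1]; E=∅; C=[((λy. y) -2) :: PRIM2(add)]; D=∅⟩
t=6: ⟨S=[-1]; E=∅; C=[-2 :: (λy. y) :: AP :: PRIM2(add)]; D=∅⟩
t=7: ⟨S=[-2 :: -1]; E=∅; C=[(λy. y) :: AP :: PRIM2(add)]; D=∅⟩
t=8: ⟨S=[clo(λy. y, ∅) :: -2 :: -1]; E=∅; C=[AP :: PRIM2(add)]; D=∅⟩
t=9: ⟨S=∅; E={y↦-2}; C=[y]; D=[([-1], ∅, [PRIM2(add)])]⟩
t=10: ⟨S=[-2]; E={y↦-2}; C=∅; D=[([-1], ∅, [PRIM2(add)])]⟩
t=11: ⟨S=[-2 :: -1]; E=∅; C=[PRIM2(add)]; D=∅⟩
t=12: ⟨S=[-3]; E=∅; C=∅; D=∅⟩
→ final value -3

Answer: -3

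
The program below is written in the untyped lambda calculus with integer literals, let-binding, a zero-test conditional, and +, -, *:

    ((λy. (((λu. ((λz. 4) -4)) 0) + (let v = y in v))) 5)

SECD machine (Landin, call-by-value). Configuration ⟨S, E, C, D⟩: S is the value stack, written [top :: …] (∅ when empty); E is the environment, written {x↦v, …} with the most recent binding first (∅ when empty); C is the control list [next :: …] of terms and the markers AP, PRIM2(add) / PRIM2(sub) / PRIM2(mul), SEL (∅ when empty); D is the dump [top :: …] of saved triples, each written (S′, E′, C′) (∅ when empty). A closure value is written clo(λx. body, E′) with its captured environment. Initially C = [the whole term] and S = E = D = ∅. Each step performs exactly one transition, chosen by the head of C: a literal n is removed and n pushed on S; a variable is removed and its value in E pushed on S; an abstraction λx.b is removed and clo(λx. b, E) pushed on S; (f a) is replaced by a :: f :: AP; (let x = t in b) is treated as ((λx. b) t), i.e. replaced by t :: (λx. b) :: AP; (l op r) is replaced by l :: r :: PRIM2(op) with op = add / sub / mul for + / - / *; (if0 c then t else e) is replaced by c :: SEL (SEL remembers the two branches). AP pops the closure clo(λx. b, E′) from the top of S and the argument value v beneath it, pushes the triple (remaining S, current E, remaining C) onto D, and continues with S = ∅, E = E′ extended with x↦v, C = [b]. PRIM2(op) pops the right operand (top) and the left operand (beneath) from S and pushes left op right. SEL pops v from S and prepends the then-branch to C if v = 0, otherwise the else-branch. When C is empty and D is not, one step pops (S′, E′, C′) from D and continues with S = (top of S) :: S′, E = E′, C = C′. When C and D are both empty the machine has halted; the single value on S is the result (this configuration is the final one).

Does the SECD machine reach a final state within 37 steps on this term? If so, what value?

0. <S=∅, E=∅, C=[((λy. (((λu. ((λz. 4) -4)) 0) + (let v = y in v))) 5)], D=∅>
1. <S=∅, E=∅, C=[5 :: (λy. (((λu. ((λz. 4) -4)) 0) + (let v = y in v))) :: AP], D=∅>
2. <S=[5], E=∅, C=[(λy. (((λu. ((λz. 4) -4)) 0) + (let v = y in v))) :: AP], D=∅>
3. <S=[clo(λy. (((λu. ((λz. 4) -4)) 0) + (let v = y in v)), ∅) :: 5], E=∅, C=[AP], D=∅>
4. <S=∅, E={y↦5}, C=[(((λu. ((λz. 4) -4)) 0) + (let v = y in v))], D=[(∅, ∅, ∅)]>
5. <S=∅, E={y↦5}, C=[((λu. ((λz. 4) -4)) 0) :: (let v = y in v) :: PRIM2(add)], D=[(∅, ∅, ∅)]>
6. <S=∅, E={y↦5}, C=[0 :: (λu. ((λz. 4) -4)) :: AP :: (let v = y in v) :: PRIM2(add)], D=[(∅, ∅, ∅)]>
7. <S=[0], E={y↦5}, C=[(λu. ((λz. 4) -4)) :: AP :: (let v = y in v) :: PRIM2(add)], D=[(∅, ∅, ∅)]>
8. <S=[clo(λu. ((λz. 4) -4), {y↦5}) :: 0], E={y↦5}, C=[AP :: (let v = y in v) :: PRIM2(add)], D=[(∅, ∅, ∅)]>
9. <S=∅, E={u↦0, y↦5}, C=[((λz. 4) -4)], D=[(∅, {y↦5}, [(let v = y in v) :: PRIM2(add)]) :: (∅, ∅, ∅)]>
10. <S=∅, E={u↦0, y↦5}, C=[-4 :: (λz. 4) :: AP], D=[(∅, {y↦5}, [(let v = y in v) :: PRIM2(add)]) :: (∅, ∅, ∅)]>
11. <S=[-4], E={u↦0, y↦5}, C=[(λz. 4) :: AP], D=[(∅, {y↦5}, [(let v = y in v) :: PRIM2(add)]) :: (∅, ∅, ∅)]>
12. <S=[clo(λz. 4, {u↦0, y↦5}) :: -4], E={u↦0, y↦5}, C=[AP], D=[(∅, {y↦5}, [(let v = y in v) :: PRIM2(add)]) :: (∅, ∅, ∅)]>
13. <S=∅, E={z↦-4, u↦0, y↦5}, C=[4], D=[(∅, {u↦0, y↦5}, ∅) :: (∅, {y↦5}, [(let v = y in v) :: PRIM2(add)]) :: (∅, ∅, ∅)]>
14. <S=[4], E={z↦-4, u↦0, y↦5}, C=∅, D=[(∅, {u↦0, y↦5}, ∅) :: (∅, {y↦5}, [(let v = y in v) :: PRIM2(add)]) :: (∅, ∅, ∅)]>
15. <S=[4], E={u↦0, y↦5}, C=∅, D=[(∅, {y↦5}, [(let v = y in v) :: PRIM2(add)]) :: (∅, ∅, ∅)]>
16. <S=[4], E={y↦5}, C=[(let v = y in v) :: PRIM2(add)], D=[(∅, ∅, ∅)]>
17. <S=[4], E={y↦5}, C=[y :: (λv. v) :: AP :: PRIM2(add)], D=[(∅, ∅, ∅)]>
18. <S=[5 :: 4], E={y↦5}, C=[(λv. v) :: AP :: PRIM2(add)], D=[(∅, ∅, ∅)]>
19. <S=[clo(λv. v, {y↦5}) :: 5 :: 4], E={y↦5}, C=[AP :: PRIM2(add)], D=[(∅, ∅, ∅)]>
20. <S=∅, E={v↦5, y↦5}, C=[v], D=[([4], {y↦5}, [PRIM2(add)]) :: (∅, ∅, ∅)]>
21. <S=[5], E={v↦5, y↦5}, C=∅, D=[([4], {y↦5}, [PRIM2(add)]) :: (∅, ∅, ∅)]>
22. <S=[5 :: 4], E={y↦5}, C=[PRIM2(add)], D=[(∅, ∅, ∅)]>
23. <S=[9], E={y↦5}, C=∅, D=[(∅, ∅, ∅)]>
24. <S=[9], E=∅, C=∅, D=∅>
→ final value 9

Answer: 9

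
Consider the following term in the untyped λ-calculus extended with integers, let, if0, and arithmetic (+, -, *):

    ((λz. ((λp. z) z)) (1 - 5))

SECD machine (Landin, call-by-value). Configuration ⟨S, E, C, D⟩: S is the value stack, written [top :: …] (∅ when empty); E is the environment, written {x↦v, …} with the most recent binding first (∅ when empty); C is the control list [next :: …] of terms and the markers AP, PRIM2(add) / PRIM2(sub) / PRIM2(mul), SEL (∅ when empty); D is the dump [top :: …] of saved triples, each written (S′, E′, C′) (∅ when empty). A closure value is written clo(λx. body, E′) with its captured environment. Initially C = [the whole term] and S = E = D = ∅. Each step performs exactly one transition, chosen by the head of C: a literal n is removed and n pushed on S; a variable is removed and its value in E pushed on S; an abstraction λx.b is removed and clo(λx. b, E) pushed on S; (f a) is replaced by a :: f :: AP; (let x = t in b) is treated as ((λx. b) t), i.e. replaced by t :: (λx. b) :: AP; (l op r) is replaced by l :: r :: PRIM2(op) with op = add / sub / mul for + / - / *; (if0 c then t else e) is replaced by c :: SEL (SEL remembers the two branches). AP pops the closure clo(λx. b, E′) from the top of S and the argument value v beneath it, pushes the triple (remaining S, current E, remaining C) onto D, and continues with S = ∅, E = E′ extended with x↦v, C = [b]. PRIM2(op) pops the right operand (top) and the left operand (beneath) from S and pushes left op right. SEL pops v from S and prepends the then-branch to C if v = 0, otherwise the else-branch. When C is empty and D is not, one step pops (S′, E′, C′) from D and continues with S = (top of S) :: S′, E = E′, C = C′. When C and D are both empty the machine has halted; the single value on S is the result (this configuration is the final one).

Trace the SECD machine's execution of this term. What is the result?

Answer: -4

Machine steps:
t=0: ⟨S=∅; E=∅; C=[((λz. ((λp. z) z)) (1 - 5))]; D=∅⟩
t=1: ⟨S=∅; E=∅; C=[(1 - 5) :: (λz. ((λp. z) z)) :: AP]; D=∅⟩
t=2: ⟨S=∅; E=∅; C=[1 :: 5 :: PRIM2(sub) :: (λz. ((λp. z) z)) :: AP]; D=∅⟩
t=3: ⟨S=[1]; E=∅; C=[5 :: PRIM2(sub) :: (λz. ((λp. z) z)) :: AP]; D=∅⟩
t=4: ⟨S=[5 :: 1]; E=∅; C=[PRIM2(sub) :: (λz. ((λp. z) z)) :: AP]; D=∅⟩
t=5: ⟨S=[-4]; E=∅; C=[(λz. ((λp. z) z)) :: AP]; D=∅⟩
t=6: ⟨S=[clo(λz. ((λp. z) z), ∅) :: -4]; E=∅; C=[AP]; D=∅⟩
t=7: ⟨S=∅; E={z↦-4}; C=[((λp. z) z)]; D=[(∅, ∅, ∅)]⟩
t=8: ⟨S=∅; E={z↦-4}; C=[z :: (λp. z) :: AP]; D=[(∅, ∅, ∅)]⟩
t=9: ⟨S=[-4]; E={z↦-4}; C=[(λp. z) :: AP]; D=[(∅, ∅, ∅)]⟩
t=10: ⟨S=[clo(λp. z, {z↦-4}) :: -4]; E={z↦-4}; C=[AP]; D=[(∅, ∅, ∅)]⟩
t=11: ⟨S=∅; E={p↦-4, z↦-4}; C=[z]; D=[(∅, {z↦-4}, ∅) :: (∅, ∅, ∅)]⟩
t=12: ⟨S=[-4]; E={p↦-4, z↦-4}; C=∅; D=[(∅, {z↦-4}, ∅) :: (∅, ∅, ∅)]⟩
t=13: ⟨S=[-4]; E={z↦-4}; C=∅; D=[(∅, ∅, ∅)]⟩
t=14: ⟨S=[-4]; E=∅; C=∅; D=∅⟩
→ final value -4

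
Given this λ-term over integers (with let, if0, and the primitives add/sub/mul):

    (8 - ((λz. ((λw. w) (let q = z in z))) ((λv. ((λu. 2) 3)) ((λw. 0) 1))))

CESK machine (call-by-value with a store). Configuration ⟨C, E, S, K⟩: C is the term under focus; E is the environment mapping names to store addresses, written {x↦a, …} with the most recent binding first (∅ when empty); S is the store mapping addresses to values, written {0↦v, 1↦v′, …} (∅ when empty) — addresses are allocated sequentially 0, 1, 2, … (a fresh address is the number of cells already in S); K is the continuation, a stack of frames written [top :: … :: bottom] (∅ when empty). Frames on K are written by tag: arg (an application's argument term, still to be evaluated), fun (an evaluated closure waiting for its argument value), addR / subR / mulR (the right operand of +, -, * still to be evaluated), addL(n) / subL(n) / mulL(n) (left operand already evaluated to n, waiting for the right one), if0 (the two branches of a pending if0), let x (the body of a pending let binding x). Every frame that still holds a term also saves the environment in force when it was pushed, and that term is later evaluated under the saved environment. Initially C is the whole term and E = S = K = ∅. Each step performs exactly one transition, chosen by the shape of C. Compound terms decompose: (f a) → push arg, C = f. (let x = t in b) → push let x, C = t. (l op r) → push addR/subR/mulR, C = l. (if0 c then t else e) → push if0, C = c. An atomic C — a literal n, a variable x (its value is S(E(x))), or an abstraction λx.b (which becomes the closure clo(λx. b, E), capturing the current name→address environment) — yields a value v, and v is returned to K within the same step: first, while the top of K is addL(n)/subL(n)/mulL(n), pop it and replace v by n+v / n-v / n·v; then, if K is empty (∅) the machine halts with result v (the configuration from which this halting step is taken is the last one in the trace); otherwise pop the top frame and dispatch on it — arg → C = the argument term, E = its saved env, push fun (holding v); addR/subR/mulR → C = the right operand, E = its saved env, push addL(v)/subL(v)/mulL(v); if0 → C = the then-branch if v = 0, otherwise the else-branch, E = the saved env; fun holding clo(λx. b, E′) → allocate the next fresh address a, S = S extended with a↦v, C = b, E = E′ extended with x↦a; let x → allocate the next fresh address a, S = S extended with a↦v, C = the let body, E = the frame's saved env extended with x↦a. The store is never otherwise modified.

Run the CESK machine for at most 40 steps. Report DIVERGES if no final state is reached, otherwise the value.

0. <C=(8 - ((λz. ((λw. w) (let q = z in z))) ((λv. ((λu. 2) 3)) ((λw. 0) 1)))), E=∅, S=∅, K=∅>
1. <C=8, E=∅, S=∅, K=[subR]>
2. <C=((λz. ((λw. w) (let q = z in z))) ((λv. ((λu. 2) 3)) ((λw. 0) 1))), E=∅, S=∅, K=[subL(8)]>
3. <C=(λz. ((λw. w) (let q = z in z))), E=∅, S=∅, K=[arg :: subL(8)]>
4. <C=((λv. ((λu. 2) 3)) ((λw. 0) 1)), E=∅, S=∅, K=[fun :: subL(8)]>
5. <C=(λv. ((λu. 2) 3)), E=∅, S=∅, K=[arg :: fun :: subL(8)]>
6. <C=((λw. 0) 1), E=∅, S=∅, K=[fun :: fun :: subL(8)]>
7. <C=(λw. 0), E=∅, S=∅, K=[arg :: fun :: fun :: subL(8)]>
8. <C=1, E=∅, S=∅, K=[fun :: fun :: fun :: subL(8)]>
9. <C=0, E={w↦0}, S={0↦1}, K=[fun :: fun :: subL(8)]>
10. <C=((λu. 2) 3), E={v↦1}, S={0↦1, 1↦0}, K=[fun :: subL(8)]>
11. <C=(λu. 2), E={v↦1}, S={0↦1, 1↦0}, K=[arg :: fun :: subL(8)]>
12. <C=3, E={v↦1}, S={0↦1, 1↦0}, K=[fun :: fun :: subL(8)]>
13. <C=2, E={u↦2, v↦1}, S={0↦1, 1↦0, 2↦3}, K=[fun :: subL(8)]>
14. <C=((λw. w) (let q = z in z)), E={z↦3}, S={0↦1, 1↦0, 2↦3, 3↦2}, K=[subL(8)]>
15. <C=(λw. w), E={z↦3}, S={0↦1, 1↦0, 2↦3, 3↦2}, K=[arg :: subL(8)]>
16. <C=(let q = z in z), E={z↦3}, S={0↦1, 1↦0, 2↦3, 3↦2}, K=[fun :: subL(8)]>
17. <C=z, E={z↦3}, S={0↦1, 1↦0, 2↦3, 3↦2}, K=[let q :: fun :: subL(8)]>
18. <C=z, E={q↦4, z↦3}, S={0↦1, 1↦0, 2↦3, 3↦2, 4↦2}, K=[fun :: subL(8)]>
19. <C=w, E={w↦5, z↦3}, S={0↦1, 1↦0, 2↦3, 3↦2, 4↦2, 5↦2}, K=[subL(8)]>
→ final value 6

Answer: 6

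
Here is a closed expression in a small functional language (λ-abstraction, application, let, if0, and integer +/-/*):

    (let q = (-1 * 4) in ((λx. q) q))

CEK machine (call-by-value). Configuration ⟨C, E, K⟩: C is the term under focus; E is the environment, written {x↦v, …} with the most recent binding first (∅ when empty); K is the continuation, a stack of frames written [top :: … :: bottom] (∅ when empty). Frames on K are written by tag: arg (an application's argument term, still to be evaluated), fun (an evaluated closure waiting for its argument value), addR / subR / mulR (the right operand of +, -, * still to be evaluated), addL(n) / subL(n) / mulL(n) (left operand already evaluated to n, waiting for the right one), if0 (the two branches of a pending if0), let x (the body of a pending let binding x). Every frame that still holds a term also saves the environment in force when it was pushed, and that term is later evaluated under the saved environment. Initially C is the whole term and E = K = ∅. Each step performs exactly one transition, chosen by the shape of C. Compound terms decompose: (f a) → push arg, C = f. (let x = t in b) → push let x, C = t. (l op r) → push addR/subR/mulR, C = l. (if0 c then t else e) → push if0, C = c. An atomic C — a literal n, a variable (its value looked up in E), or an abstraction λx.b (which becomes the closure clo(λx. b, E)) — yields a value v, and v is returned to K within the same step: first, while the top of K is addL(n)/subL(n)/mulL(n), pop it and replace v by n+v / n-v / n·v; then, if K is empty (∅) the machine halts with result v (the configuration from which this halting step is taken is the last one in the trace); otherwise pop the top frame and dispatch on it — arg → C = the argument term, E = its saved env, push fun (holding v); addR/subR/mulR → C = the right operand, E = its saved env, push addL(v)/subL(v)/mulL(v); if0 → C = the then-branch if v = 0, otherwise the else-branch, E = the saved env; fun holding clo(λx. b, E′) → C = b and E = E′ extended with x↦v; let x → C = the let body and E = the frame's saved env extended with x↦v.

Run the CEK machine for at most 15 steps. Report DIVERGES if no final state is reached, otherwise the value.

Answer: -4

Derivation:
[0] <C=(let q = (-1 * 4) in ((λx. q) q)), E=∅, K=∅>
[1] <C=(-1 * 4), E=∅, K=[let q]>
[2] <C=-1, E=∅, K=[mulR :: let q]>
[3] <C=4, E=∅, K=[mulL(-1) :: let q]>
[4] <C=((λx. q) q), E={q↦-4}, K=∅>
[5] <C=(λx. q), E={q↦-4}, K=[arg]>
[6] <C=q, E={q↦-4}, K=[fun]>
[7] <C=q, E={x↦-4, q↦-4}, K=∅>
→ final value -4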